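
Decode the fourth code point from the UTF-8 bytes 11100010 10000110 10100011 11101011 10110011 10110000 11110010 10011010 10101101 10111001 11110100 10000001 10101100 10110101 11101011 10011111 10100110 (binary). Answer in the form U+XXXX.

U+101B35

Offset 0: leading byte 0xE2 = 11100010 → 3-byte char #1 = E2 86 A3.
Offset 3: leading byte 0xEB = 11101011 → 3-byte char #2 = EB B3 B0.
Offset 6: leading byte 0xF2 = 11110010 → 4-byte char #3 = F2 9A AD B9.
Offset 10: leading byte 0xF4 = 11110100 → 4-byte char #4 = F4 81 AC B5.
Leading byte 0xF4 = 11110100 matches 11110xxx → 4-byte sequence.
Byte 1: 0xF4 = 11110100, payload 100 (3 bits).
Byte 2: 0x81 = 10000001 (10xxxxxx ✓), payload 000001.
Byte 3: 0xAC = 10101100 (10xxxxxx ✓), payload 101100.
Byte 4: 0xB5 = 10110101 (10xxxxxx ✓), payload 110101.
Concatenate: 100000001101100110101 = 0x101B35 (21 bits → U+101B35).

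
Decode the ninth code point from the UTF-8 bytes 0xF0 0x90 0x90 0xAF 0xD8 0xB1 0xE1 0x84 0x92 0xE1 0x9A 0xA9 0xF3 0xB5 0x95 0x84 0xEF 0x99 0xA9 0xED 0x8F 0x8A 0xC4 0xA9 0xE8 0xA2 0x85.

U+8885

Offset 0: leading byte 0xF0 = 11110000 → 4-byte char #1 = F0 90 90 AF.
Offset 4: leading byte 0xD8 = 11011000 → 2-byte char #2 = D8 B1.
Offset 6: leading byte 0xE1 = 11100001 → 3-byte char #3 = E1 84 92.
Offset 9: leading byte 0xE1 = 11100001 → 3-byte char #4 = E1 9A A9.
Offset 12: leading byte 0xF3 = 11110011 → 4-byte char #5 = F3 B5 95 84.
Offset 16: leading byte 0xEF = 11101111 → 3-byte char #6 = EF 99 A9.
Offset 19: leading byte 0xED = 11101101 → 3-byte char #7 = ED 8F 8A.
Offset 22: leading byte 0xC4 = 11000100 → 2-byte char #8 = C4 A9.
Offset 24: leading byte 0xE8 = 11101000 → 3-byte char #9 = E8 A2 85.
Leading byte 0xE8 = 11101000 matches 1110xxxx → 3-byte sequence.
Byte 1: 0xE8 = 11101000, payload 1000 (4 bits).
Byte 2: 0xA2 = 10100010 (10xxxxxx ✓), payload 100010.
Byte 3: 0x85 = 10000101 (10xxxxxx ✓), payload 000101.
Concatenate: 1000100010000101 = 0x8885 (16 bits → U+8885).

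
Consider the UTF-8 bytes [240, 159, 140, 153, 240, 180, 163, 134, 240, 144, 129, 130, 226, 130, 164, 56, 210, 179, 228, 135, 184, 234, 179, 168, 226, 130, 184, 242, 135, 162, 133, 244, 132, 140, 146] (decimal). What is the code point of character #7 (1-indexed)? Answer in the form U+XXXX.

U+41F8

Offset 0: leading byte 0xF0 = 11110000 → 4-byte char #1 = F0 9F 8C 99.
Offset 4: leading byte 0xF0 = 11110000 → 4-byte char #2 = F0 B4 A3 86.
Offset 8: leading byte 0xF0 = 11110000 → 4-byte char #3 = F0 90 81 82.
Offset 12: leading byte 0xE2 = 11100010 → 3-byte char #4 = E2 82 A4.
Offset 15: leading byte 0x38 = 00111000 → 1-byte char #5 = 38.
Offset 16: leading byte 0xD2 = 11010010 → 2-byte char #6 = D2 B3.
Offset 18: leading byte 0xE4 = 11100100 → 3-byte char #7 = E4 87 B8.
Leading byte 0xE4 = 11100100 matches 1110xxxx → 3-byte sequence.
Byte 1: 0xE4 = 11100100, payload 0100 (4 bits).
Byte 2: 0x87 = 10000111 (10xxxxxx ✓), payload 000111.
Byte 3: 0xB8 = 10111000 (10xxxxxx ✓), payload 111000.
Concatenate: 0100000111111000 = 0x41F8 (16 bits → U+41F8).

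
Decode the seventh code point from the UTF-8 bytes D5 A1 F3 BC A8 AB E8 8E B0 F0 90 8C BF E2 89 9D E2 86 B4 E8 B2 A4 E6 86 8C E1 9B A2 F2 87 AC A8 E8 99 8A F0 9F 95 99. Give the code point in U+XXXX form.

U+8CA4

Offset 0: leading byte 0xD5 = 11010101 → 2-byte char #1 = D5 A1.
Offset 2: leading byte 0xF3 = 11110011 → 4-byte char #2 = F3 BC A8 AB.
Offset 6: leading byte 0xE8 = 11101000 → 3-byte char #3 = E8 8E B0.
Offset 9: leading byte 0xF0 = 11110000 → 4-byte char #4 = F0 90 8C BF.
Offset 13: leading byte 0xE2 = 11100010 → 3-byte char #5 = E2 89 9D.
Offset 16: leading byte 0xE2 = 11100010 → 3-byte char #6 = E2 86 B4.
Offset 19: leading byte 0xE8 = 11101000 → 3-byte char #7 = E8 B2 A4.
Leading byte 0xE8 = 11101000 matches 1110xxxx → 3-byte sequence.
Byte 1: 0xE8 = 11101000, payload 1000 (4 bits).
Byte 2: 0xB2 = 10110010 (10xxxxxx ✓), payload 110010.
Byte 3: 0xA4 = 10100100 (10xxxxxx ✓), payload 100100.
Concatenate: 1000110010100100 = 0x8CA4 (16 bits → U+8CA4).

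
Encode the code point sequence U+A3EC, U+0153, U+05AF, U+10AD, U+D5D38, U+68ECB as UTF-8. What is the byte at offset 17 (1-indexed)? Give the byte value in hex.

1-indexed offset 17 is 0-indexed offset 16.
U+A3EC → 3-byte form EA 8F AC at offsets 0–2.
U+0153 → 2-byte form C5 93 at offsets 3–4.
U+05AF → 2-byte form D6 AF at offsets 5–6.
U+10AD → 3-byte form E1 82 AD at offsets 7–9.
U+D5D38 → 4-byte form F3 95 B4 B8 at offsets 10–13.
U+68ECB → 4-byte form F1 A8 BB 8B at offsets 14–17.
Offset 16 falls in char 6's range; it's byte 3 of F1 A8 BB 8B = 0xBB.

0xBB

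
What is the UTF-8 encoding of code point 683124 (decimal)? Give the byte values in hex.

F2 A6 B1 B4

U+A6C74 = 0xA6C74 = 683124 decimal. In range U+10000–U+10FFFF → 4-byte form: 11110xxx 10xxxxxx 10xxxxxx 10xxxxxx.
Binary (21 bits): 010100110110001110100.
Split 3+6+6+6: 010 | 100110 | 110001 | 110100.
Byte 1: 11110010 = 0xF2.
Byte 2: 10100110 = 0xA6.
Byte 3: 10110001 = 0xB1.
Byte 4: 10110100 = 0xB4.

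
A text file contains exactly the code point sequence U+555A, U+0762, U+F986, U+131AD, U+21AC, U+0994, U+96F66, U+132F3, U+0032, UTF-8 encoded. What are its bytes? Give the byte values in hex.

E5 95 9A DD A2 EF A6 86 F0 93 86 AD E2 86 AC E0 A6 94 F2 96 BD A6 F0 93 8B B3 32

U+555A: 3-byte form → E5 95 9A.
U+0762: 2-byte form → DD A2.
U+F986: 3-byte form → EF A6 86.
U+131AD: 4-byte form → F0 93 86 AD.
U+21AC: 3-byte form → E2 86 AC.
U+0994: 3-byte form → E0 A6 94.
U+96F66: 4-byte form → F2 96 BD A6.
U+132F3: 4-byte form → F0 93 8B B3.
U+0032: 1-byte form → 32.
Concatenated (27 bytes): E5 95 9A DD A2 EF A6 86 F0 93 86 AD E2 86 AC E0 A6 94 F2 96 BD A6 F0 93 8B B3 32.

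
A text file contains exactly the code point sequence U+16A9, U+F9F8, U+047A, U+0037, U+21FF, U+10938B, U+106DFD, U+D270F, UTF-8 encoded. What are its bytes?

E1 9A A9 EF A7 B8 D1 BA 37 E2 87 BF F4 89 8E 8B F4 86 B7 BD F3 92 9C 8F

U+16A9: 3-byte form → E1 9A A9.
U+F9F8: 3-byte form → EF A7 B8.
U+047A: 2-byte form → D1 BA.
U+0037: 1-byte form → 37.
U+21FF: 3-byte form → E2 87 BF.
U+10938B: 4-byte form → F4 89 8E 8B.
U+106DFD: 4-byte form → F4 86 B7 BD.
U+D270F: 4-byte form → F3 92 9C 8F.
Concatenated (24 bytes): E1 9A A9 EF A7 B8 D1 BA 37 E2 87 BF F4 89 8E 8B F4 86 B7 BD F3 92 9C 8F.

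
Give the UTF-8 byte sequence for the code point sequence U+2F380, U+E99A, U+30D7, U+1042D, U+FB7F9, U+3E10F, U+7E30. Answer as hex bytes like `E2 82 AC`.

F0 AF 8E 80 EE A6 9A E3 83 97 F0 90 90 AD F3 BB 9F B9 F0 BE 84 8F E7 B8 B0

U+2F380: 4-byte form → F0 AF 8E 80.
U+E99A: 3-byte form → EE A6 9A.
U+30D7: 3-byte form → E3 83 97.
U+1042D: 4-byte form → F0 90 90 AD.
U+FB7F9: 4-byte form → F3 BB 9F B9.
U+3E10F: 4-byte form → F0 BE 84 8F.
U+7E30: 3-byte form → E7 B8 B0.
Concatenated (25 bytes): F0 AF 8E 80 EE A6 9A E3 83 97 F0 90 90 AD F3 BB 9F B9 F0 BE 84 8F E7 B8 B0.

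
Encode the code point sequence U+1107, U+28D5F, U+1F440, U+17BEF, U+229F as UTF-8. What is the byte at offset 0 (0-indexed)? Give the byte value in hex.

U+1107 → 3-byte form E1 84 87 at offsets 0–2.
Offset 0 falls in char 1's range; it's byte 1 of E1 84 87 = 0xE1.

0xE1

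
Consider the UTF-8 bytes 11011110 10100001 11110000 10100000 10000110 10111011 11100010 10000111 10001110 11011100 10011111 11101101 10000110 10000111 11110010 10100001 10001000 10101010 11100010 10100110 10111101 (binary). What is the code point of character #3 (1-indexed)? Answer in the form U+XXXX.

Offset 0: leading byte 0xDE = 11011110 → 2-byte char #1 = DE A1.
Offset 2: leading byte 0xF0 = 11110000 → 4-byte char #2 = F0 A0 86 BB.
Offset 6: leading byte 0xE2 = 11100010 → 3-byte char #3 = E2 87 8E.
Leading byte 0xE2 = 11100010 matches 1110xxxx → 3-byte sequence.
Byte 1: 0xE2 = 11100010, payload 0010 (4 bits).
Byte 2: 0x87 = 10000111 (10xxxxxx ✓), payload 000111.
Byte 3: 0x8E = 10001110 (10xxxxxx ✓), payload 001110.
Concatenate: 0010000111001110 = 0x21CE (16 bits → U+21CE).

U+21CE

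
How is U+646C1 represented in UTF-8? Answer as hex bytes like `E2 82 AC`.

F1 A4 9B 81

U+646C1 = 0x646C1 = 411329 decimal. In range U+10000–U+10FFFF → 4-byte form: 11110xxx 10xxxxxx 10xxxxxx 10xxxxxx.
Binary (21 bits): 001100100011011000001.
Split 3+6+6+6: 001 | 100100 | 011011 | 000001.
Byte 1: 11110001 = 0xF1.
Byte 2: 10100100 = 0xA4.
Byte 3: 10011011 = 0x9B.
Byte 4: 10000001 = 0x81.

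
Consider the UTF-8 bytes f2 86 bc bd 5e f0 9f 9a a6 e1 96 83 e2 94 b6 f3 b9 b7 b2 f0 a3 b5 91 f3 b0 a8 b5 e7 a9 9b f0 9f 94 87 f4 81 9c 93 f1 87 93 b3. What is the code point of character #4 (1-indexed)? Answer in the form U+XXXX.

Offset 0: leading byte 0xF2 = 11110010 → 4-byte char #1 = F2 86 BC BD.
Offset 4: leading byte 0x5E = 01011110 → 1-byte char #2 = 5E.
Offset 5: leading byte 0xF0 = 11110000 → 4-byte char #3 = F0 9F 9A A6.
Offset 9: leading byte 0xE1 = 11100001 → 3-byte char #4 = E1 96 83.
Leading byte 0xE1 = 11100001 matches 1110xxxx → 3-byte sequence.
Byte 1: 0xE1 = 11100001, payload 0001 (4 bits).
Byte 2: 0x96 = 10010110 (10xxxxxx ✓), payload 010110.
Byte 3: 0x83 = 10000011 (10xxxxxx ✓), payload 000011.
Concatenate: 0001010110000011 = 0x1583 (16 bits → U+1583).

U+1583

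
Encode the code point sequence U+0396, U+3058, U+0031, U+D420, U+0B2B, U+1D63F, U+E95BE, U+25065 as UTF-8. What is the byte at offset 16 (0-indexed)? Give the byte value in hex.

U+0396 → 2-byte form CE 96 at offsets 0–1.
U+3058 → 3-byte form E3 81 98 at offsets 2–4.
U+0031 → 1-byte form 31 at offsets 5–5.
U+D420 → 3-byte form ED 90 A0 at offsets 6–8.
U+0B2B → 3-byte form E0 AC AB at offsets 9–11.
U+1D63F → 4-byte form F0 9D 98 BF at offsets 12–15.
U+E95BE → 4-byte form F3 A9 96 BE at offsets 16–19.
Offset 16 falls in char 7's range; it's byte 1 of F3 A9 96 BE = 0xF3.

0xF3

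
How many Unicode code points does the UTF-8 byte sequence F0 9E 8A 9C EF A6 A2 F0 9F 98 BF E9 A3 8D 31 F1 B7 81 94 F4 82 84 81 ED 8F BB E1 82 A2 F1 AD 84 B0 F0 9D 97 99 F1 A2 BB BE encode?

Byte at offset 0: 0xF0 = 11110000 → 4-byte char (#1). Advance 4.
Byte at offset 4: 0xEF = 11101111 → 3-byte char (#2). Advance 3.
Byte at offset 7: 0xF0 = 11110000 → 4-byte char (#3). Advance 4.
Byte at offset 11: 0xE9 = 11101001 → 3-byte char (#4). Advance 3.
Byte at offset 14: 0x31 = 00110001 → 1-byte char (#5). Advance 1.
Byte at offset 15: 0xF1 = 11110001 → 4-byte char (#6). Advance 4.
Byte at offset 19: 0xF4 = 11110100 → 4-byte char (#7). Advance 4.
Byte at offset 23: 0xED = 11101101 → 3-byte char (#8). Advance 3.
Byte at offset 26: 0xE1 = 11100001 → 3-byte char (#9). Advance 3.
Byte at offset 29: 0xF1 = 11110001 → 4-byte char (#10). Advance 4.
Byte at offset 33: 0xF0 = 11110000 → 4-byte char (#11). Advance 4.
Byte at offset 37: 0xF1 = 11110001 → 4-byte char (#12). Advance 4.
Reached end at offset 41 after 12 code points.

12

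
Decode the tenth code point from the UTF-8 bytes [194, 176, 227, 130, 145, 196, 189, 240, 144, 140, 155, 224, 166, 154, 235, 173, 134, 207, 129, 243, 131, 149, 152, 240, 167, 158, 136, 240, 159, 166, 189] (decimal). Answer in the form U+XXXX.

U+1F9BD

Offset 0: leading byte 0xC2 = 11000010 → 2-byte char #1 = C2 B0.
Offset 2: leading byte 0xE3 = 11100011 → 3-byte char #2 = E3 82 91.
Offset 5: leading byte 0xC4 = 11000100 → 2-byte char #3 = C4 BD.
Offset 7: leading byte 0xF0 = 11110000 → 4-byte char #4 = F0 90 8C 9B.
Offset 11: leading byte 0xE0 = 11100000 → 3-byte char #5 = E0 A6 9A.
Offset 14: leading byte 0xEB = 11101011 → 3-byte char #6 = EB AD 86.
Offset 17: leading byte 0xCF = 11001111 → 2-byte char #7 = CF 81.
Offset 19: leading byte 0xF3 = 11110011 → 4-byte char #8 = F3 83 95 98.
Offset 23: leading byte 0xF0 = 11110000 → 4-byte char #9 = F0 A7 9E 88.
Offset 27: leading byte 0xF0 = 11110000 → 4-byte char #10 = F0 9F A6 BD.
Leading byte 0xF0 = 11110000 matches 11110xxx → 4-byte sequence.
Byte 1: 0xF0 = 11110000, payload 000 (3 bits).
Byte 2: 0x9F = 10011111 (10xxxxxx ✓), payload 011111.
Byte 3: 0xA6 = 10100110 (10xxxxxx ✓), payload 100110.
Byte 4: 0xBD = 10111101 (10xxxxxx ✓), payload 111101.
Concatenate: 000011111100110111101 = 0x1F9BD (21 bits → U+1F9BD).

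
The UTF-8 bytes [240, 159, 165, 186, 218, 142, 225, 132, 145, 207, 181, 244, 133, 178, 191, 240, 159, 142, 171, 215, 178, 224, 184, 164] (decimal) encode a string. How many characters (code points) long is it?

Byte at offset 0: 0xF0 = 11110000 → 4-byte char (#1). Advance 4.
Byte at offset 4: 0xDA = 11011010 → 2-byte char (#2). Advance 2.
Byte at offset 6: 0xE1 = 11100001 → 3-byte char (#3). Advance 3.
Byte at offset 9: 0xCF = 11001111 → 2-byte char (#4). Advance 2.
Byte at offset 11: 0xF4 = 11110100 → 4-byte char (#5). Advance 4.
Byte at offset 15: 0xF0 = 11110000 → 4-byte char (#6). Advance 4.
Byte at offset 19: 0xD7 = 11010111 → 2-byte char (#7). Advance 2.
Byte at offset 21: 0xE0 = 11100000 → 3-byte char (#8). Advance 3.
Reached end at offset 24 after 8 code points.

8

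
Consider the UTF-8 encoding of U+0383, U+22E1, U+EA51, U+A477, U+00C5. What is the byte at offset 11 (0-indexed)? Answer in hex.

0xC3

U+0383 → 2-byte form CE 83 at offsets 0–1.
U+22E1 → 3-byte form E2 8B A1 at offsets 2–4.
U+EA51 → 3-byte form EE A9 91 at offsets 5–7.
U+A477 → 3-byte form EA 91 B7 at offsets 8–10.
U+00C5 → 2-byte form C3 85 at offsets 11–12.
Offset 11 falls in char 5's range; it's byte 1 of C3 85 = 0xC3.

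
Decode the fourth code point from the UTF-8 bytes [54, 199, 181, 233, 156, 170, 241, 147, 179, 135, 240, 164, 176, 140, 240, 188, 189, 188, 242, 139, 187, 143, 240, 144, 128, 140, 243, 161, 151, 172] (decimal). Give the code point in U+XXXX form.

Offset 0: leading byte 0x36 = 00110110 → 1-byte char #1 = 36.
Offset 1: leading byte 0xC7 = 11000111 → 2-byte char #2 = C7 B5.
Offset 3: leading byte 0xE9 = 11101001 → 3-byte char #3 = E9 9C AA.
Offset 6: leading byte 0xF1 = 11110001 → 4-byte char #4 = F1 93 B3 87.
Leading byte 0xF1 = 11110001 matches 11110xxx → 4-byte sequence.
Byte 1: 0xF1 = 11110001, payload 001 (3 bits).
Byte 2: 0x93 = 10010011 (10xxxxxx ✓), payload 010011.
Byte 3: 0xB3 = 10110011 (10xxxxxx ✓), payload 110011.
Byte 4: 0x87 = 10000111 (10xxxxxx ✓), payload 000111.
Concatenate: 001010011110011000111 = 0x53CC7 (21 bits → U+53CC7).

U+53CC7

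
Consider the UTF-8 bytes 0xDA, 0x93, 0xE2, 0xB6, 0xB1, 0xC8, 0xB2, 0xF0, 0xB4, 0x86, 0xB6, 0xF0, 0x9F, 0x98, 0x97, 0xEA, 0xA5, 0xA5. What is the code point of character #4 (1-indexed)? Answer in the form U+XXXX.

U+341B6

Offset 0: leading byte 0xDA = 11011010 → 2-byte char #1 = DA 93.
Offset 2: leading byte 0xE2 = 11100010 → 3-byte char #2 = E2 B6 B1.
Offset 5: leading byte 0xC8 = 11001000 → 2-byte char #3 = C8 B2.
Offset 7: leading byte 0xF0 = 11110000 → 4-byte char #4 = F0 B4 86 B6.
Leading byte 0xF0 = 11110000 matches 11110xxx → 4-byte sequence.
Byte 1: 0xF0 = 11110000, payload 000 (3 bits).
Byte 2: 0xB4 = 10110100 (10xxxxxx ✓), payload 110100.
Byte 3: 0x86 = 10000110 (10xxxxxx ✓), payload 000110.
Byte 4: 0xB6 = 10110110 (10xxxxxx ✓), payload 110110.
Concatenate: 000110100000110110110 = 0x341B6 (21 bits → U+341B6).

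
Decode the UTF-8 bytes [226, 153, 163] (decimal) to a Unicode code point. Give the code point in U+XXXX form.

U+2663

Leading byte 0xE2 = 11100010 matches 1110xxxx → 3-byte sequence.
Byte 1: 0xE2 = 11100010, payload 0010 (4 bits).
Byte 2: 0x99 = 10011001 (10xxxxxx ✓), payload 011001.
Byte 3: 0xA3 = 10100011 (10xxxxxx ✓), payload 100011.
Concatenate: 0010011001100011 = 0x2663 (16 bits → U+2663).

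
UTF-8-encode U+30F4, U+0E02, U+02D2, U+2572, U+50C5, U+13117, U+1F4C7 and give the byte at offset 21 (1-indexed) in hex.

1-indexed offset 21 is 0-indexed offset 20.
U+30F4 → 3-byte form E3 83 B4 at offsets 0–2.
U+0E02 → 3-byte form E0 B8 82 at offsets 3–5.
U+02D2 → 2-byte form CB 92 at offsets 6–7.
U+2572 → 3-byte form E2 95 B2 at offsets 8–10.
U+50C5 → 3-byte form E5 83 85 at offsets 11–13.
U+13117 → 4-byte form F0 93 84 97 at offsets 14–17.
U+1F4C7 → 4-byte form F0 9F 93 87 at offsets 18–21.
Offset 20 falls in char 7's range; it's byte 3 of F0 9F 93 87 = 0x93.

0x93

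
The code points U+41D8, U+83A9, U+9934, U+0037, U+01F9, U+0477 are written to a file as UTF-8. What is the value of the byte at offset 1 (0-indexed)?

U+41D8 → 3-byte form E4 87 98 at offsets 0–2.
Offset 1 falls in char 1's range; it's byte 2 of E4 87 98 = 0x87.

0x87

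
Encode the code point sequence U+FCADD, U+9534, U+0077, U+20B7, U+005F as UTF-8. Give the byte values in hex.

U+FCADD: 4-byte form → F3 BC AB 9D.
U+9534: 3-byte form → E9 94 B4.
U+0077: 1-byte form → 77.
U+20B7: 3-byte form → E2 82 B7.
U+005F: 1-byte form → 5F.
Concatenated (12 bytes): F3 BC AB 9D E9 94 B4 77 E2 82 B7 5F.

F3 BC AB 9D E9 94 B4 77 E2 82 B7 5F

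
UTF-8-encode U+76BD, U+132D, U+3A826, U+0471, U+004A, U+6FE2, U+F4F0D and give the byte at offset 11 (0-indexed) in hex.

0xB1

U+76BD → 3-byte form E7 9A BD at offsets 0–2.
U+132D → 3-byte form E1 8C AD at offsets 3–5.
U+3A826 → 4-byte form F0 BA A0 A6 at offsets 6–9.
U+0471 → 2-byte form D1 B1 at offsets 10–11.
Offset 11 falls in char 4's range; it's byte 2 of D1 B1 = 0xB1.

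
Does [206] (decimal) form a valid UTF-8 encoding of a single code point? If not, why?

invalid (sequence truncated)

Leading byte 0xCE = 11001110 → 2-byte form, but only 1 byte is present.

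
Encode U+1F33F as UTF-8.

U+1F33F = 0x1F33F = 127807 decimal. In range U+10000–U+10FFFF → 4-byte form: 11110xxx 10xxxxxx 10xxxxxx 10xxxxxx.
Binary (21 bits): 000011111001100111111.
Split 3+6+6+6: 000 | 011111 | 001100 | 111111.
Byte 1: 11110000 = 0xF0.
Byte 2: 10011111 = 0x9F.
Byte 3: 10001100 = 0x8C.
Byte 4: 10111111 = 0xBF.

F0 9F 8C BF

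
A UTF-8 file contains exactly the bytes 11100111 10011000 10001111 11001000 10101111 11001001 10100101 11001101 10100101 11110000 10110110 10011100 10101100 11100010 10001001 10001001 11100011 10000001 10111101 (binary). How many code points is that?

7

Byte at offset 0: 0xE7 = 11100111 → 3-byte char (#1). Advance 3.
Byte at offset 3: 0xC8 = 11001000 → 2-byte char (#2). Advance 2.
Byte at offset 5: 0xC9 = 11001001 → 2-byte char (#3). Advance 2.
Byte at offset 7: 0xCD = 11001101 → 2-byte char (#4). Advance 2.
Byte at offset 9: 0xF0 = 11110000 → 4-byte char (#5). Advance 4.
Byte at offset 13: 0xE2 = 11100010 → 3-byte char (#6). Advance 3.
Byte at offset 16: 0xE3 = 11100011 → 3-byte char (#7). Advance 3.
Reached end at offset 19 after 7 code points.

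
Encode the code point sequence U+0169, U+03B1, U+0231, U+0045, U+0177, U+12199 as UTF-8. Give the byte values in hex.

C5 A9 CE B1 C8 B1 45 C5 B7 F0 92 86 99

U+0169: 2-byte form → C5 A9.
U+03B1: 2-byte form → CE B1.
U+0231: 2-byte form → C8 B1.
U+0045: 1-byte form → 45.
U+0177: 2-byte form → C5 B7.
U+12199: 4-byte form → F0 92 86 99.
Concatenated (13 bytes): C5 A9 CE B1 C8 B1 45 C5 B7 F0 92 86 99.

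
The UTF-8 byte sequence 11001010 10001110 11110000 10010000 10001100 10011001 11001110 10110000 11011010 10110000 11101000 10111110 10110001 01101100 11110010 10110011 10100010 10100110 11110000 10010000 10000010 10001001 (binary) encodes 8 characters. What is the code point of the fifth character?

U+8FB1

Offset 0: leading byte 0xCA = 11001010 → 2-byte char #1 = CA 8E.
Offset 2: leading byte 0xF0 = 11110000 → 4-byte char #2 = F0 90 8C 99.
Offset 6: leading byte 0xCE = 11001110 → 2-byte char #3 = CE B0.
Offset 8: leading byte 0xDA = 11011010 → 2-byte char #4 = DA B0.
Offset 10: leading byte 0xE8 = 11101000 → 3-byte char #5 = E8 BE B1.
Leading byte 0xE8 = 11101000 matches 1110xxxx → 3-byte sequence.
Byte 1: 0xE8 = 11101000, payload 1000 (4 bits).
Byte 2: 0xBE = 10111110 (10xxxxxx ✓), payload 111110.
Byte 3: 0xB1 = 10110001 (10xxxxxx ✓), payload 110001.
Concatenate: 1000111110110001 = 0x8FB1 (16 bits → U+8FB1).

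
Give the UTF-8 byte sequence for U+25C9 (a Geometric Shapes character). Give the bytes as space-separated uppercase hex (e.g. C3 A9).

E2 97 89

U+25C9 = 0x25C9 = 9673 decimal. In range U+0800–U+FFFF → 3-byte form: 1110xxxx 10xxxxxx 10xxxxxx.
Binary (16 bits): 0010010111001001.
Split 4+6+6: 0010 | 010111 | 001001.
Byte 1: 11100010 = 0xE2.
Byte 2: 10010111 = 0x97.
Byte 3: 10001001 = 0x89.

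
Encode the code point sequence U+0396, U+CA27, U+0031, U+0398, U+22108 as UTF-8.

CE 96 EC A8 A7 31 CE 98 F0 A2 84 88

U+0396: 2-byte form → CE 96.
U+CA27: 3-byte form → EC A8 A7.
U+0031: 1-byte form → 31.
U+0398: 2-byte form → CE 98.
U+22108: 4-byte form → F0 A2 84 88.
Concatenated (12 bytes): CE 96 EC A8 A7 31 CE 98 F0 A2 84 88.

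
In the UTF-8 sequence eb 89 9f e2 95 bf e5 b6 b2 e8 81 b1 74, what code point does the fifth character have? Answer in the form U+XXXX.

Offset 0: leading byte 0xEB = 11101011 → 3-byte char #1 = EB 89 9F.
Offset 3: leading byte 0xE2 = 11100010 → 3-byte char #2 = E2 95 BF.
Offset 6: leading byte 0xE5 = 11100101 → 3-byte char #3 = E5 B6 B2.
Offset 9: leading byte 0xE8 = 11101000 → 3-byte char #4 = E8 81 B1.
Offset 12: leading byte 0x74 = 01110100 → 1-byte char #5 = 74.
Leading byte 0x74 = 01110100 matches 0xxxxxxx → 1-byte sequence.
Byte 1: 0x74 = 01110100, payload 1110100 (7 bits).
Concatenate: 1110100 = 0x74 (7 bits → U+0074).

U+0074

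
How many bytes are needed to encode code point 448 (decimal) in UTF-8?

2

U+01C0 = 0x1C0. UTF-8 uses 1 byte below 0x80, 2 below 0x800, 3 below 0x10000, 4 up to 0x10FFFF. 0x1C0 is in U+0080–U+07FF → 2 bytes.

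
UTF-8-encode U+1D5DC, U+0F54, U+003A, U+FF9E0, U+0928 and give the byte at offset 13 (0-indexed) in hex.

U+1D5DC → 4-byte form F0 9D 97 9C at offsets 0–3.
U+0F54 → 3-byte form E0 BD 94 at offsets 4–6.
U+003A → 1-byte form 3A at offsets 7–7.
U+FF9E0 → 4-byte form F3 BF A7 A0 at offsets 8–11.
U+0928 → 3-byte form E0 A4 A8 at offsets 12–14.
Offset 13 falls in char 5's range; it's byte 2 of E0 A4 A8 = 0xA4.

0xA4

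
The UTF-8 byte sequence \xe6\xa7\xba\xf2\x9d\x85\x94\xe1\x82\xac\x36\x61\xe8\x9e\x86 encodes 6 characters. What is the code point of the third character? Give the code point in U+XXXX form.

Offset 0: leading byte 0xE6 = 11100110 → 3-byte char #1 = E6 A7 BA.
Offset 3: leading byte 0xF2 = 11110010 → 4-byte char #2 = F2 9D 85 94.
Offset 7: leading byte 0xE1 = 11100001 → 3-byte char #3 = E1 82 AC.
Leading byte 0xE1 = 11100001 matches 1110xxxx → 3-byte sequence.
Byte 1: 0xE1 = 11100001, payload 0001 (4 bits).
Byte 2: 0x82 = 10000010 (10xxxxxx ✓), payload 000010.
Byte 3: 0xAC = 10101100 (10xxxxxx ✓), payload 101100.
Concatenate: 0001000010101100 = 0x10AC (16 bits → U+10AC).

U+10AC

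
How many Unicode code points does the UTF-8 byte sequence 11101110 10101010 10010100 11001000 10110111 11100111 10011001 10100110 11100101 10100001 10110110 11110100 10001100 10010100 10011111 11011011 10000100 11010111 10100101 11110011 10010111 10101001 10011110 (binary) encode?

8

Byte at offset 0: 0xEE = 11101110 → 3-byte char (#1). Advance 3.
Byte at offset 3: 0xC8 = 11001000 → 2-byte char (#2). Advance 2.
Byte at offset 5: 0xE7 = 11100111 → 3-byte char (#3). Advance 3.
Byte at offset 8: 0xE5 = 11100101 → 3-byte char (#4). Advance 3.
Byte at offset 11: 0xF4 = 11110100 → 4-byte char (#5). Advance 4.
Byte at offset 15: 0xDB = 11011011 → 2-byte char (#6). Advance 2.
Byte at offset 17: 0xD7 = 11010111 → 2-byte char (#7). Advance 2.
Byte at offset 19: 0xF3 = 11110011 → 4-byte char (#8). Advance 4.
Reached end at offset 23 after 8 code points.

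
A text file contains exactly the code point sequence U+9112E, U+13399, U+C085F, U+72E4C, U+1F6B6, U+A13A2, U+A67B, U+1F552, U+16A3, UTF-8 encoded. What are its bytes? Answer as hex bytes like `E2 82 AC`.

U+9112E: 4-byte form → F2 91 84 AE.
U+13399: 4-byte form → F0 93 8E 99.
U+C085F: 4-byte form → F3 80 A1 9F.
U+72E4C: 4-byte form → F1 B2 B9 8C.
U+1F6B6: 4-byte form → F0 9F 9A B6.
U+A13A2: 4-byte form → F2 A1 8E A2.
U+A67B: 3-byte form → EA 99 BB.
U+1F552: 4-byte form → F0 9F 95 92.
U+16A3: 3-byte form → E1 9A A3.
Concatenated (34 bytes): F2 91 84 AE F0 93 8E 99 F3 80 A1 9F F1 B2 B9 8C F0 9F 9A B6 F2 A1 8E A2 EA 99 BB F0 9F 95 92 E1 9A A3.

F2 91 84 AE F0 93 8E 99 F3 80 A1 9F F1 B2 B9 8C F0 9F 9A B6 F2 A1 8E A2 EA 99 BB F0 9F 95 92 E1 9A A3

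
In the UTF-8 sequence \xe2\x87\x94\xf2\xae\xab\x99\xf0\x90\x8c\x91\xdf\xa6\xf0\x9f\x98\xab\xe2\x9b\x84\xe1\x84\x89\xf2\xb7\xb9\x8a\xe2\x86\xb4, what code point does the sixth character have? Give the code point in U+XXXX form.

U+26C4

Offset 0: leading byte 0xE2 = 11100010 → 3-byte char #1 = E2 87 94.
Offset 3: leading byte 0xF2 = 11110010 → 4-byte char #2 = F2 AE AB 99.
Offset 7: leading byte 0xF0 = 11110000 → 4-byte char #3 = F0 90 8C 91.
Offset 11: leading byte 0xDF = 11011111 → 2-byte char #4 = DF A6.
Offset 13: leading byte 0xF0 = 11110000 → 4-byte char #5 = F0 9F 98 AB.
Offset 17: leading byte 0xE2 = 11100010 → 3-byte char #6 = E2 9B 84.
Leading byte 0xE2 = 11100010 matches 1110xxxx → 3-byte sequence.
Byte 1: 0xE2 = 11100010, payload 0010 (4 bits).
Byte 2: 0x9B = 10011011 (10xxxxxx ✓), payload 011011.
Byte 3: 0x84 = 10000100 (10xxxxxx ✓), payload 000100.
Concatenate: 0010011011000100 = 0x26C4 (16 bits → U+26C4).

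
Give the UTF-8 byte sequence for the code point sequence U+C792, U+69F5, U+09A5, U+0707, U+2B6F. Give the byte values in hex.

U+C792: 3-byte form → EC 9E 92.
U+69F5: 3-byte form → E6 A7 B5.
U+09A5: 3-byte form → E0 A6 A5.
U+0707: 2-byte form → DC 87.
U+2B6F: 3-byte form → E2 AD AF.
Concatenated (14 bytes): EC 9E 92 E6 A7 B5 E0 A6 A5 DC 87 E2 AD AF.

EC 9E 92 E6 A7 B5 E0 A6 A5 DC 87 E2 AD AF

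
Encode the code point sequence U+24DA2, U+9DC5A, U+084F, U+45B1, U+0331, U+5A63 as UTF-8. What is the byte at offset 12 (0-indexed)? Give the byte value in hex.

0x96

U+24DA2 → 4-byte form F0 A4 B6 A2 at offsets 0–3.
U+9DC5A → 4-byte form F2 9D B1 9A at offsets 4–7.
U+084F → 3-byte form E0 A1 8F at offsets 8–10.
U+45B1 → 3-byte form E4 96 B1 at offsets 11–13.
Offset 12 falls in char 4's range; it's byte 2 of E4 96 B1 = 0x96.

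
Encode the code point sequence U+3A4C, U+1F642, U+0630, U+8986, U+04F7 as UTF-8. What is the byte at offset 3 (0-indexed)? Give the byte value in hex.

U+3A4C → 3-byte form E3 A9 8C at offsets 0–2.
U+1F642 → 4-byte form F0 9F 99 82 at offsets 3–6.
Offset 3 falls in char 2's range; it's byte 1 of F0 9F 99 82 = 0xF0.

0xF0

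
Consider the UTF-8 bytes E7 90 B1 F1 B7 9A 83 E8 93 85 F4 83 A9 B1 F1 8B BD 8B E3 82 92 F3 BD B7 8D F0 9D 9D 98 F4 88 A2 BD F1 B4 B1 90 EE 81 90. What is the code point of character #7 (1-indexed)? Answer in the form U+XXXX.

Offset 0: leading byte 0xE7 = 11100111 → 3-byte char #1 = E7 90 B1.
Offset 3: leading byte 0xF1 = 11110001 → 4-byte char #2 = F1 B7 9A 83.
Offset 7: leading byte 0xE8 = 11101000 → 3-byte char #3 = E8 93 85.
Offset 10: leading byte 0xF4 = 11110100 → 4-byte char #4 = F4 83 A9 B1.
Offset 14: leading byte 0xF1 = 11110001 → 4-byte char #5 = F1 8B BD 8B.
Offset 18: leading byte 0xE3 = 11100011 → 3-byte char #6 = E3 82 92.
Offset 21: leading byte 0xF3 = 11110011 → 4-byte char #7 = F3 BD B7 8D.
Leading byte 0xF3 = 11110011 matches 11110xxx → 4-byte sequence.
Byte 1: 0xF3 = 11110011, payload 011 (3 bits).
Byte 2: 0xBD = 10111101 (10xxxxxx ✓), payload 111101.
Byte 3: 0xB7 = 10110111 (10xxxxxx ✓), payload 110111.
Byte 4: 0x8D = 10001101 (10xxxxxx ✓), payload 001101.
Concatenate: 011111101110111001101 = 0xFDDCD (21 bits → U+FDDCD).

U+FDDCD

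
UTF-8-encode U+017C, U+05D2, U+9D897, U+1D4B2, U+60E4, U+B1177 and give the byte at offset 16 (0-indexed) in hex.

0xB1

U+017C → 2-byte form C5 BC at offsets 0–1.
U+05D2 → 2-byte form D7 92 at offsets 2–3.
U+9D897 → 4-byte form F2 9D A2 97 at offsets 4–7.
U+1D4B2 → 4-byte form F0 9D 92 B2 at offsets 8–11.
U+60E4 → 3-byte form E6 83 A4 at offsets 12–14.
U+B1177 → 4-byte form F2 B1 85 B7 at offsets 15–18.
Offset 16 falls in char 6's range; it's byte 2 of F2 B1 85 B7 = 0xB1.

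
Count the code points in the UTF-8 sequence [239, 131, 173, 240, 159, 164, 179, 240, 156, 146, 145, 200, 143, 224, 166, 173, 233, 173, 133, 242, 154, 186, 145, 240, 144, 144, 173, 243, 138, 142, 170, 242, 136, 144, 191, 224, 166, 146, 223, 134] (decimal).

12

Byte at offset 0: 0xEF = 11101111 → 3-byte char (#1). Advance 3.
Byte at offset 3: 0xF0 = 11110000 → 4-byte char (#2). Advance 4.
Byte at offset 7: 0xF0 = 11110000 → 4-byte char (#3). Advance 4.
Byte at offset 11: 0xC8 = 11001000 → 2-byte char (#4). Advance 2.
Byte at offset 13: 0xE0 = 11100000 → 3-byte char (#5). Advance 3.
Byte at offset 16: 0xE9 = 11101001 → 3-byte char (#6). Advance 3.
Byte at offset 19: 0xF2 = 11110010 → 4-byte char (#7). Advance 4.
Byte at offset 23: 0xF0 = 11110000 → 4-byte char (#8). Advance 4.
Byte at offset 27: 0xF3 = 11110011 → 4-byte char (#9). Advance 4.
Byte at offset 31: 0xF2 = 11110010 → 4-byte char (#10). Advance 4.
Byte at offset 35: 0xE0 = 11100000 → 3-byte char (#11). Advance 3.
Byte at offset 38: 0xDF = 11011111 → 2-byte char (#12). Advance 2.
Reached end at offset 40 after 12 code points.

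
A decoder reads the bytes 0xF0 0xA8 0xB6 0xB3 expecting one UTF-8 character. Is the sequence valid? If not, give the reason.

valid

Leading byte 0xF0 = 11110000 → 4-byte form.
Continuation bytes 0xA8=10101000, 0xB6=10110110, 0xB3=10110011 all match 10xxxxxx.
Decoded value 0x28DB3 is ≥ 0x10000 (shortest form) and not a surrogate.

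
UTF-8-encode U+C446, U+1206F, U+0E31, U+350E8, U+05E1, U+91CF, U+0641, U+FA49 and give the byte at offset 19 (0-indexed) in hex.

U+C446 → 3-byte form EC 91 86 at offsets 0–2.
U+1206F → 4-byte form F0 92 81 AF at offsets 3–6.
U+0E31 → 3-byte form E0 B8 B1 at offsets 7–9.
U+350E8 → 4-byte form F0 B5 83 A8 at offsets 10–13.
U+05E1 → 2-byte form D7 A1 at offsets 14–15.
U+91CF → 3-byte form E9 87 8F at offsets 16–18.
U+0641 → 2-byte form D9 81 at offsets 19–20.
Offset 19 falls in char 7's range; it's byte 1 of D9 81 = 0xD9.

0xD9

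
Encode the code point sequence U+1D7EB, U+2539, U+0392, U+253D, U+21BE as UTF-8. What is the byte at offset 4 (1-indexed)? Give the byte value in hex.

0xAB

1-indexed offset 4 is 0-indexed offset 3.
U+1D7EB → 4-byte form F0 9D 9F AB at offsets 0–3.
Offset 3 falls in char 1's range; it's byte 4 of F0 9D 9F AB = 0xAB.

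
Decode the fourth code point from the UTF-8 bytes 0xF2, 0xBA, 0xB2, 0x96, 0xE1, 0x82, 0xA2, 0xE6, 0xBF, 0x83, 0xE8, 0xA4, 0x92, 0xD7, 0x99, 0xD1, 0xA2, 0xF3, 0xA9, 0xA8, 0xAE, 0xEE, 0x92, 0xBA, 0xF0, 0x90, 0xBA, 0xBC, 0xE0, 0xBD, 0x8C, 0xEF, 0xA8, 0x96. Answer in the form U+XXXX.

Offset 0: leading byte 0xF2 = 11110010 → 4-byte char #1 = F2 BA B2 96.
Offset 4: leading byte 0xE1 = 11100001 → 3-byte char #2 = E1 82 A2.
Offset 7: leading byte 0xE6 = 11100110 → 3-byte char #3 = E6 BF 83.
Offset 10: leading byte 0xE8 = 11101000 → 3-byte char #4 = E8 A4 92.
Leading byte 0xE8 = 11101000 matches 1110xxxx → 3-byte sequence.
Byte 1: 0xE8 = 11101000, payload 1000 (4 bits).
Byte 2: 0xA4 = 10100100 (10xxxxxx ✓), payload 100100.
Byte 3: 0x92 = 10010010 (10xxxxxx ✓), payload 010010.
Concatenate: 1000100100010010 = 0x8912 (16 bits → U+8912).

U+8912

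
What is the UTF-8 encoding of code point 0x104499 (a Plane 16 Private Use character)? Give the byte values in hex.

F4 84 92 99

U+104499 = 0x104499 = 1066137 decimal. In range U+10000–U+10FFFF → 4-byte form: 11110xxx 10xxxxxx 10xxxxxx 10xxxxxx.
Binary (21 bits): 100000100010010011001.
Split 3+6+6+6: 100 | 000100 | 010010 | 011001.
Byte 1: 11110100 = 0xF4.
Byte 2: 10000100 = 0x84.
Byte 3: 10010010 = 0x92.
Byte 4: 10011001 = 0x99.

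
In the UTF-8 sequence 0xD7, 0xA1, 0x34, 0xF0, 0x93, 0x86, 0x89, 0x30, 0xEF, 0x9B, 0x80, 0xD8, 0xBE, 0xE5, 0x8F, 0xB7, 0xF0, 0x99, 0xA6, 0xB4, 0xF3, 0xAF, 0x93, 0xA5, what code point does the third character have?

U+13189

Offset 0: leading byte 0xD7 = 11010111 → 2-byte char #1 = D7 A1.
Offset 2: leading byte 0x34 = 00110100 → 1-byte char #2 = 34.
Offset 3: leading byte 0xF0 = 11110000 → 4-byte char #3 = F0 93 86 89.
Leading byte 0xF0 = 11110000 matches 11110xxx → 4-byte sequence.
Byte 1: 0xF0 = 11110000, payload 000 (3 bits).
Byte 2: 0x93 = 10010011 (10xxxxxx ✓), payload 010011.
Byte 3: 0x86 = 10000110 (10xxxxxx ✓), payload 000110.
Byte 4: 0x89 = 10001001 (10xxxxxx ✓), payload 001001.
Concatenate: 000010011000110001001 = 0x13189 (21 bits → U+13189).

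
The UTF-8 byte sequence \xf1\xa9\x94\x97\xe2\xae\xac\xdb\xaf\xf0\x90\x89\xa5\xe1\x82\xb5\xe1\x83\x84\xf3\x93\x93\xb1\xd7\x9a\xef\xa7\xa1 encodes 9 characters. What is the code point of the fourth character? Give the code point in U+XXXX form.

U+10265

Offset 0: leading byte 0xF1 = 11110001 → 4-byte char #1 = F1 A9 94 97.
Offset 4: leading byte 0xE2 = 11100010 → 3-byte char #2 = E2 AE AC.
Offset 7: leading byte 0xDB = 11011011 → 2-byte char #3 = DB AF.
Offset 9: leading byte 0xF0 = 11110000 → 4-byte char #4 = F0 90 89 A5.
Leading byte 0xF0 = 11110000 matches 11110xxx → 4-byte sequence.
Byte 1: 0xF0 = 11110000, payload 000 (3 bits).
Byte 2: 0x90 = 10010000 (10xxxxxx ✓), payload 010000.
Byte 3: 0x89 = 10001001 (10xxxxxx ✓), payload 001001.
Byte 4: 0xA5 = 10100101 (10xxxxxx ✓), payload 100101.
Concatenate: 000010000001001100101 = 0x10265 (21 bits → U+10265).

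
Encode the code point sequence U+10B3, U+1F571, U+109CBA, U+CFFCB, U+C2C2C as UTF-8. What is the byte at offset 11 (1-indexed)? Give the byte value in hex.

1-indexed offset 11 is 0-indexed offset 10.
U+10B3 → 3-byte form E1 82 B3 at offsets 0–2.
U+1F571 → 4-byte form F0 9F 95 B1 at offsets 3–6.
U+109CBA → 4-byte form F4 89 B2 BA at offsets 7–10.
Offset 10 falls in char 3's range; it's byte 4 of F4 89 B2 BA = 0xBA.

0xBA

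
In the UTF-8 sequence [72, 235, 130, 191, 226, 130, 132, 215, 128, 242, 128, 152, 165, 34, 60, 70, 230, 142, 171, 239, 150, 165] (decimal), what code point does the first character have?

Offset 0: leading byte 0x48 = 01001000 → 1-byte char #1 = 48.
Leading byte 0x48 = 01001000 matches 0xxxxxxx → 1-byte sequence.
Byte 1: 0x48 = 01001000, payload 1001000 (7 bits).
Concatenate: 1001000 = 0x48 (7 bits → U+0048).

U+0048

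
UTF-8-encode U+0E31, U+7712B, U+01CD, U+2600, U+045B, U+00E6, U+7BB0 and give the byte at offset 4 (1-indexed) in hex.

0xF1

1-indexed offset 4 is 0-indexed offset 3.
U+0E31 → 3-byte form E0 B8 B1 at offsets 0–2.
U+7712B → 4-byte form F1 B7 84 AB at offsets 3–6.
Offset 3 falls in char 2's range; it's byte 1 of F1 B7 84 AB = 0xF1.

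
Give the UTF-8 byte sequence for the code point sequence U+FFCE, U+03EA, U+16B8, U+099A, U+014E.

U+FFCE: 3-byte form → EF BF 8E.
U+03EA: 2-byte form → CF AA.
U+16B8: 3-byte form → E1 9A B8.
U+099A: 3-byte form → E0 A6 9A.
U+014E: 2-byte form → C5 8E.
Concatenated (13 bytes): EF BF 8E CF AA E1 9A B8 E0 A6 9A C5 8E.

EF BF 8E CF AA E1 9A B8 E0 A6 9A C5 8E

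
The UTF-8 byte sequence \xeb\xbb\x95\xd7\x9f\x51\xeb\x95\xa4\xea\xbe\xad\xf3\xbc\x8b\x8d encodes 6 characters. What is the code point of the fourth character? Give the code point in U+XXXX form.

Offset 0: leading byte 0xEB = 11101011 → 3-byte char #1 = EB BB 95.
Offset 3: leading byte 0xD7 = 11010111 → 2-byte char #2 = D7 9F.
Offset 5: leading byte 0x51 = 01010001 → 1-byte char #3 = 51.
Offset 6: leading byte 0xEB = 11101011 → 3-byte char #4 = EB 95 A4.
Leading byte 0xEB = 11101011 matches 1110xxxx → 3-byte sequence.
Byte 1: 0xEB = 11101011, payload 1011 (4 bits).
Byte 2: 0x95 = 10010101 (10xxxxxx ✓), payload 010101.
Byte 3: 0xA4 = 10100100 (10xxxxxx ✓), payload 100100.
Concatenate: 1011010101100100 = 0xB564 (16 bits → U+B564).

U+B564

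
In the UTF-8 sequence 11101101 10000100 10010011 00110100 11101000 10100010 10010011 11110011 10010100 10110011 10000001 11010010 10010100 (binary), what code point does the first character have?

Offset 0: leading byte 0xED = 11101101 → 3-byte char #1 = ED 84 93.
Leading byte 0xED = 11101101 matches 1110xxxx → 3-byte sequence.
Byte 1: 0xED = 11101101, payload 1101 (4 bits).
Byte 2: 0x84 = 10000100 (10xxxxxx ✓), payload 000100.
Byte 3: 0x93 = 10010011 (10xxxxxx ✓), payload 010011.
Concatenate: 1101000100010011 = 0xD113 (16 bits → U+D113).

U+D113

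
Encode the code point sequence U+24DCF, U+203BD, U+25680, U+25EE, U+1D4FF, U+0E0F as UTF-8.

F0 A4 B7 8F F0 A0 8E BD F0 A5 9A 80 E2 97 AE F0 9D 93 BF E0 B8 8F

U+24DCF: 4-byte form → F0 A4 B7 8F.
U+203BD: 4-byte form → F0 A0 8E BD.
U+25680: 4-byte form → F0 A5 9A 80.
U+25EE: 3-byte form → E2 97 AE.
U+1D4FF: 4-byte form → F0 9D 93 BF.
U+0E0F: 3-byte form → E0 B8 8F.
Concatenated (22 bytes): F0 A4 B7 8F F0 A0 8E BD F0 A5 9A 80 E2 97 AE F0 9D 93 BF E0 B8 8F.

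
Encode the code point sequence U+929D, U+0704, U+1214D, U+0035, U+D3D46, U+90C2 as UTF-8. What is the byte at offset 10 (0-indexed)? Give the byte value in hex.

U+929D → 3-byte form E9 8A 9D at offsets 0–2.
U+0704 → 2-byte form DC 84 at offsets 3–4.
U+1214D → 4-byte form F0 92 85 8D at offsets 5–8.
U+0035 → 1-byte form 35 at offsets 9–9.
U+D3D46 → 4-byte form F3 93 B5 86 at offsets 10–13.
Offset 10 falls in char 5's range; it's byte 1 of F3 93 B5 86 = 0xF3.

0xF3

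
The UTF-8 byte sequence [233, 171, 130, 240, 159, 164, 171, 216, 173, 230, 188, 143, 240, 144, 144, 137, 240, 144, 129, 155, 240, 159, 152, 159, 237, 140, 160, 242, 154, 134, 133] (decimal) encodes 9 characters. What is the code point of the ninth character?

Offset 0: leading byte 0xE9 = 11101001 → 3-byte char #1 = E9 AB 82.
Offset 3: leading byte 0xF0 = 11110000 → 4-byte char #2 = F0 9F A4 AB.
Offset 7: leading byte 0xD8 = 11011000 → 2-byte char #3 = D8 AD.
Offset 9: leading byte 0xE6 = 11100110 → 3-byte char #4 = E6 BC 8F.
Offset 12: leading byte 0xF0 = 11110000 → 4-byte char #5 = F0 90 90 89.
Offset 16: leading byte 0xF0 = 11110000 → 4-byte char #6 = F0 90 81 9B.
Offset 20: leading byte 0xF0 = 11110000 → 4-byte char #7 = F0 9F 98 9F.
Offset 24: leading byte 0xED = 11101101 → 3-byte char #8 = ED 8C A0.
Offset 27: leading byte 0xF2 = 11110010 → 4-byte char #9 = F2 9A 86 85.
Leading byte 0xF2 = 11110010 matches 11110xxx → 4-byte sequence.
Byte 1: 0xF2 = 11110010, payload 010 (3 bits).
Byte 2: 0x9A = 10011010 (10xxxxxx ✓), payload 011010.
Byte 3: 0x86 = 10000110 (10xxxxxx ✓), payload 000110.
Byte 4: 0x85 = 10000101 (10xxxxxx ✓), payload 000101.
Concatenate: 010011010000110000101 = 0x9A185 (21 bits → U+9A185).

U+9A185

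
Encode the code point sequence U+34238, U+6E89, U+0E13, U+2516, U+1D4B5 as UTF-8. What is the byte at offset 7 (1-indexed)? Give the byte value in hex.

0x89

1-indexed offset 7 is 0-indexed offset 6.
U+34238 → 4-byte form F0 B4 88 B8 at offsets 0–3.
U+6E89 → 3-byte form E6 BA 89 at offsets 4–6.
Offset 6 falls in char 2's range; it's byte 3 of E6 BA 89 = 0x89.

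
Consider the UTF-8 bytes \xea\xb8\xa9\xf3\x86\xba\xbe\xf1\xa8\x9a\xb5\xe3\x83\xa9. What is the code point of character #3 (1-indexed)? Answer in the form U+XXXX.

U+686B5

Offset 0: leading byte 0xEA = 11101010 → 3-byte char #1 = EA B8 A9.
Offset 3: leading byte 0xF3 = 11110011 → 4-byte char #2 = F3 86 BA BE.
Offset 7: leading byte 0xF1 = 11110001 → 4-byte char #3 = F1 A8 9A B5.
Leading byte 0xF1 = 11110001 matches 11110xxx → 4-byte sequence.
Byte 1: 0xF1 = 11110001, payload 001 (3 bits).
Byte 2: 0xA8 = 10101000 (10xxxxxx ✓), payload 101000.
Byte 3: 0x9A = 10011010 (10xxxxxx ✓), payload 011010.
Byte 4: 0xB5 = 10110101 (10xxxxxx ✓), payload 110101.
Concatenate: 001101000011010110101 = 0x686B5 (21 bits → U+686B5).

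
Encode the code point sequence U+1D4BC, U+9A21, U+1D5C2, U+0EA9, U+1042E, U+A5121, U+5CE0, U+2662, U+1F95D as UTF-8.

F0 9D 92 BC E9 A8 A1 F0 9D 97 82 E0 BA A9 F0 90 90 AE F2 A5 84 A1 E5 B3 A0 E2 99 A2 F0 9F A5 9D

U+1D4BC: 4-byte form → F0 9D 92 BC.
U+9A21: 3-byte form → E9 A8 A1.
U+1D5C2: 4-byte form → F0 9D 97 82.
U+0EA9: 3-byte form → E0 BA A9.
U+1042E: 4-byte form → F0 90 90 AE.
U+A5121: 4-byte form → F2 A5 84 A1.
U+5CE0: 3-byte form → E5 B3 A0.
U+2662: 3-byte form → E2 99 A2.
U+1F95D: 4-byte form → F0 9F A5 9D.
Concatenated (32 bytes): F0 9D 92 BC E9 A8 A1 F0 9D 97 82 E0 BA A9 F0 90 90 AE F2 A5 84 A1 E5 B3 A0 E2 99 A2 F0 9F A5 9D.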